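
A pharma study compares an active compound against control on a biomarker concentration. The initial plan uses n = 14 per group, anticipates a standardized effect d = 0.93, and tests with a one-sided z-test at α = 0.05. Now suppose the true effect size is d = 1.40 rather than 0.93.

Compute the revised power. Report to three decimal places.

With d = 1.40: δ = d·√(n/2) = 1.40 × √(14/2) = 3.7041. Critical value z_{0.05} = 1.645.
Revised power = Φ(δ − 1.645) = Φ(2.059) = 0.9803.

Power ≈ 0.980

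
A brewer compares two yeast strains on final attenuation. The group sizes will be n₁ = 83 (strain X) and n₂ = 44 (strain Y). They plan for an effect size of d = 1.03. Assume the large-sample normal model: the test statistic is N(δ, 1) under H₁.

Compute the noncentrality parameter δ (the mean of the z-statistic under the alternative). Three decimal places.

The noncentrality parameter scales effect size by the design's sample-size factor: δ = d / √(1/n₁ + 1/n₂) = 1.03 / √(1/83 + 1/44) = 5.5233

δ ≈ 5.523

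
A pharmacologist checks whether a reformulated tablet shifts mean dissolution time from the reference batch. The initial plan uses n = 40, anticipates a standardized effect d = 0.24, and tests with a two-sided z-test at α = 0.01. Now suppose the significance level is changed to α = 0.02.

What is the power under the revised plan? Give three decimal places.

δ = d·√n = 0.24 × √40 = 1.5179 (unchanged). New critical value: z_{0.01} = 2.326.
Revised power = Φ(δ − 2.326) + Φ(−δ − 2.326) = Φ(-0.808) + Φ(-3.844) = 0.2094 + 0.0001 = 0.2095.

Power ≈ 0.209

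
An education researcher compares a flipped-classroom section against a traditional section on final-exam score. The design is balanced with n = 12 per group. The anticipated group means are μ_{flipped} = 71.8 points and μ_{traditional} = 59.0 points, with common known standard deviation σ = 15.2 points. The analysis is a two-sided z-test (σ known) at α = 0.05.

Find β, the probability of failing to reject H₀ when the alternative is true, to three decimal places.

Standardized effect: d = |μ_{flipped} − μ_{traditional}| / σ = |71.8 − 59.0| / 15.2 = 0.8421
Noncentrality parameter: δ = d·√(n/2) = 0.8421 × √(12/2) = 2.0627
Two-sided α = 0.05 → critical value z_{0.025} = 1.960.
Power = Φ(δ − 1.960) + Φ(−δ − 1.960) = Φ(0.103) + Φ(-4.023) = 0.5409 + 0.0000 = 0.5410.
Type II error: β = 1 − power = 1 − 0.5410 = 0.4590.

β ≈ 0.459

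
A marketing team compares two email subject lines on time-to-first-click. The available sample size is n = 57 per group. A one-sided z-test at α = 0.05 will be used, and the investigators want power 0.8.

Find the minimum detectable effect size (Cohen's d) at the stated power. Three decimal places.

d ≈ 0.466

Required noncentrality: δ = z_{0.05} + z_{0.20} = 1.645 + 0.842 = 2.486.
δ = d·√(n/2) ⇒ d = δ/√(n/2) = 2.486/√(57/2) = 0.4658.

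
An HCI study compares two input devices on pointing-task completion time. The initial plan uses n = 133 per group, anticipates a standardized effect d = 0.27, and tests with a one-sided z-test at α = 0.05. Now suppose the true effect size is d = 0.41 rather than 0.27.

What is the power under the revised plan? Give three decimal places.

With d = 0.41: δ = d·√(n/2) = 0.41 × √(133/2) = 3.3434. Critical value z_{0.05} = 1.645.
Revised power = Φ(δ − 1.645) = Φ(1.699) = 0.9553.

Power ≈ 0.955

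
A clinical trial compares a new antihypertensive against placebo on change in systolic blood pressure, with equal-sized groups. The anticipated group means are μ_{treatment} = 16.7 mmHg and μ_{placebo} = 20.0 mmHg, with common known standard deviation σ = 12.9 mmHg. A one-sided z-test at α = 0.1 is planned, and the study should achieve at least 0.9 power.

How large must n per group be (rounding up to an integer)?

n = 201 per group

Standardized effect: d = |μ_{treatment} − μ_{placebo}| / σ = |16.7 − 20.0| / 12.9 = 0.2558
Set Φ(δ − 1.282) = 0.9; then δ − 1.282 = Φ⁻¹(0.9) = 1.282, giving δ = 2.563.
δ = d·√(n/2) ⇒ n = 2(δ/d)² = 2 × (2.563 / 0.2558)² = 200.78.
Rounding up, n = 201 per group.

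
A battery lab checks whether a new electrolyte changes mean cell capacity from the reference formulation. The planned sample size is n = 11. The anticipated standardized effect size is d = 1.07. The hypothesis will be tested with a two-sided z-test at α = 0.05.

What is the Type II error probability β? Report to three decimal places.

β ≈ 0.056

Noncentrality parameter: δ = d·√n = 1.07 × √11 = 3.5488
Two-sided α = 0.05 → critical value z_{0.025} = 1.960.
Power = Φ(δ − 1.960) + Φ(−δ − 1.960) = Φ(1.589) + Φ(-5.509) = 0.9439 + 0.0000 = 0.9440.
Type II error: β = 1 − power = 1 − 0.9440 = 0.0560.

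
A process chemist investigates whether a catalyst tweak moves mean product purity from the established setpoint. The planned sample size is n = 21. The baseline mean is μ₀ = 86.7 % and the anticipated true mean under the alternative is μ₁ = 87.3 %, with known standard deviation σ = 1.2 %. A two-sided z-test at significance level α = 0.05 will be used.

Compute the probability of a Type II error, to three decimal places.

β ≈ 0.370

Standardized effect: d = |μ₁ − μ₀| / σ = |87.3 − 86.7| / 1.2 = 0.5000
Noncentrality parameter: δ = d·√n = 0.5000 × √21 = 2.2913
Two-sided α = 0.05 → critical value z_{0.025} = 1.960.
Power = Φ(δ − 1.960) + Φ(−δ − 1.960) = Φ(0.331) + Φ(-4.251) = 0.6298 + 0.0000 = 0.6298.
Type II error: β = 1 − power = 1 − 0.6298 = 0.3702.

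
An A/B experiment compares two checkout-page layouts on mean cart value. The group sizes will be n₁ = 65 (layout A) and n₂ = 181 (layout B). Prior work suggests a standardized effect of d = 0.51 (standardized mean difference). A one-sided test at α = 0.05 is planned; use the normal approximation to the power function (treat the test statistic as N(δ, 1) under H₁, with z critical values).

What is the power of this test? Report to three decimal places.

Noncentrality parameter: λ = d / √(1/n₁ + 1/n₂) = 0.51 / √(1/65 + 1/181) = 3.5269
Critical value for a one-sided test at α = 0.05: z_α = 1.645.
Power = P(Z > 1.645 − λ) = Φ(1.882) = 0.9701.

Power ≈ 0.970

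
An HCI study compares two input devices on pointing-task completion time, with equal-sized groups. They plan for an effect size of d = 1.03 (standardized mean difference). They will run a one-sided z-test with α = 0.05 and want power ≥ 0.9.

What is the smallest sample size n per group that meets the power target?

Set Φ(δ − 1.645) = 0.9; then δ − 1.645 = Φ⁻¹(0.9) = 1.282, giving δ = 2.926.
δ = d·√(n/2) ⇒ n = 2(δ/d)² = 2 × (2.926 / 1.03)² = 16.14.
Rounding up, n = 17 per group.

n = 17 per group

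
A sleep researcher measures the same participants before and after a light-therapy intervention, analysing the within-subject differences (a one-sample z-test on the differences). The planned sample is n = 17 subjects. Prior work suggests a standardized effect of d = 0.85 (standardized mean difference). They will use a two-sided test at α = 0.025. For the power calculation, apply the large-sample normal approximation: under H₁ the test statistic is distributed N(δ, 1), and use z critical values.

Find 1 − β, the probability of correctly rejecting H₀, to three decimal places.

Noncentrality parameter: δ = d·√n = 0.85 × √17 = 3.5046
Two-sided α = 0.025 → critical value z_{0.0125} = 2.241.
Power = Φ(δ − 2.241) + Φ(−δ − 2.241) = Φ(1.263) + Φ(-5.746) = 0.8967 + 0.0000 = 0.8967.

Power ≈ 0.897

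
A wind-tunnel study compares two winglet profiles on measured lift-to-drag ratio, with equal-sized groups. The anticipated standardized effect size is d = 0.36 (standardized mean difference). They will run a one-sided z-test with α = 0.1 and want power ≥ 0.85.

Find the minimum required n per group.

n = 83 per group

For power 0.85 need Φ(δ − z_{0.1}) = 0.85, so δ = z_{0.1} + z_{0.15} = 1.282 + 1.036 = 2.318.
δ = d·√(n/2) ⇒ n = 2(δ/d)² = 2 × (2.318 / 0.36)² = 82.92.
Round up to the next whole unit.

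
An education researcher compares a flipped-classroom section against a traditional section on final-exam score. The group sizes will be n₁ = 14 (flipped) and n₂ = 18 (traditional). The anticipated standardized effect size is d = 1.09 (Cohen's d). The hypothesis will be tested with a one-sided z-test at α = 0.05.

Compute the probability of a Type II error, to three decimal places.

β ≈ 0.079

Noncentrality parameter: δ = d / √(1/n₁ + 1/n₂) = 1.09 / √(1/14 + 1/18) = 3.0588
One-sided α = 0.05 → critical value z_{0.05} = 1.645.
Power = Φ(δ − 1.645) = Φ(1.414) = 0.9213.
Type II error: β = 1 − power = 1 − 0.9213 = 0.0787.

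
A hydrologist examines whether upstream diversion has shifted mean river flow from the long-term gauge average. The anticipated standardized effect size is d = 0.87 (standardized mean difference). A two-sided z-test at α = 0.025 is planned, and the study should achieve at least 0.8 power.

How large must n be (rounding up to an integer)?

n = 13

Set Φ(δ − 2.241) = 0.8; then δ − 2.241 = Φ⁻¹(0.8) = 0.842, giving δ = 3.083.
(For δ > 0 the lower-tail rejection region contributes negligibly to power, so the one-term inversion is standard.)
δ = d·√n ⇒ n = (δ/d)² = (3.083 / 0.87)² = 12.56.
Rounding up, n = 13.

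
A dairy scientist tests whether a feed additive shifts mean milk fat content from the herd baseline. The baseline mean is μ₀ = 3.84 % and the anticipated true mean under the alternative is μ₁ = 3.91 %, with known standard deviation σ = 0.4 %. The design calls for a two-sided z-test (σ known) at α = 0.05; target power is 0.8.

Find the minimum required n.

n = 257

Standardized effect: d = |μ₁ − μ₀| / σ = |3.91 − 3.84| / 0.4 = 0.1750
For power 0.8 need Φ(δ − z_{0.025}) = 0.8, so δ = z_{0.025} + z_{0.20} = 1.960 + 0.842 = 2.802.
(The Φ(−δ − z_{α/2}) term is vanishingly small for δ > 0 and is dropped in the standard sample-size formula.)
δ = d·√n ⇒ n = (δ/d)² = (2.802 / 0.1750)² = 256.29.
Rounding up, n = 257.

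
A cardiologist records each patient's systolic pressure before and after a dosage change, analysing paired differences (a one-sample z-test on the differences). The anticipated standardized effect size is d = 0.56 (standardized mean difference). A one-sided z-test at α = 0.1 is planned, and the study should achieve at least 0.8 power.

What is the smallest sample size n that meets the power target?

For power 0.8 need Φ(δ − z_{0.1}) = 0.8, so δ = z_{0.1} + z_{0.20} = 1.282 + 0.842 = 2.123.
δ = d·√n ⇒ n = (δ/d)² = (2.123 / 0.56)² = 14.37.
Rounding up, n = 15.

n = 15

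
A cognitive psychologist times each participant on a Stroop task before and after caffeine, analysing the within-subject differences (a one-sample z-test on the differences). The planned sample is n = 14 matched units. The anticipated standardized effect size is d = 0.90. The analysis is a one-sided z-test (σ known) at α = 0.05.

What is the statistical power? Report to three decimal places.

Noncentrality parameter: δ = d·√n = 0.90 × √14 = 3.3675
One-sided α = 0.05 → critical value z_{0.05} = 1.645.
Power = P(Z > 1.645 − δ) = Φ(1.723) = 0.9575.

Power ≈ 0.958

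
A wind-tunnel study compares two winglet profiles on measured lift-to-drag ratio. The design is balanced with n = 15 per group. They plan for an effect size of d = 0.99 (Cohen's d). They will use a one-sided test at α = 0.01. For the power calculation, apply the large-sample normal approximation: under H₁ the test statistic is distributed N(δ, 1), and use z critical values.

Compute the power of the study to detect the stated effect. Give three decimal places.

Power ≈ 0.650

Noncentrality parameter: δ = d·√(n/2) = 0.99 × √(15/2) = 2.7112
One-sided α = 0.01 → critical value z_{0.01} = 2.326.
Power = P(Z > 2.326 − δ) = Φ(0.385) = 0.6498.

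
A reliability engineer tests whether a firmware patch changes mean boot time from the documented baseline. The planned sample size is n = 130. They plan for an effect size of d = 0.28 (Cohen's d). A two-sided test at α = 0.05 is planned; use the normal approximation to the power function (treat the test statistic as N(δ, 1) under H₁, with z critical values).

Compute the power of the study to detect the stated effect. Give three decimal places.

Noncentrality parameter: δ = d·√n = 0.28 × √130 = 3.1925
Two-sided α = 0.05 → critical value z_{0.025} = 1.960.
Power = Φ(δ − 1.960) + Φ(−δ − 1.960) = Φ(1.233) + Φ(-5.152) = 0.8911 + 0.0000 = 0.8911.

Power ≈ 0.891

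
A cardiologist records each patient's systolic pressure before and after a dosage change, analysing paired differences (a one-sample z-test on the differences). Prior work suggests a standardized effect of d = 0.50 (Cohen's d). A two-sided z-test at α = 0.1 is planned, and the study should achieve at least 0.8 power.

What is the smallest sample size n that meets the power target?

For power 0.8 need Φ(δ − z_{0.05}) = 0.8, so δ = z_{0.05} + z_{0.20} = 1.645 + 0.842 = 2.486.
(For δ > 0 the lower-tail rejection region contributes negligibly to power, so the one-term inversion is standard.)
δ = d·√n ⇒ n = (δ/d)² = (2.486 / 0.50)² = 24.73.
Rounding up, n = 25.

n = 25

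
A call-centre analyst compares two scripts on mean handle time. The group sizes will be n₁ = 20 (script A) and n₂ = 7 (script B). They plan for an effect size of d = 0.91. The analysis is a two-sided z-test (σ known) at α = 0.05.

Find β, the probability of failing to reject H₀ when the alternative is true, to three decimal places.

β ≈ 0.455

Noncentrality parameter: δ = d / √(1/n₁ + 1/n₂) = 0.91 / √(1/20 + 1/7) = 2.0722
Critical value for a two-sided test at α = 0.05: z_{α/2} = 1.960.
Power = Φ(δ − 1.960) + Φ(−δ − 1.960) = Φ(0.112) + Φ(-4.032) = 0.5447 + 0.0000 = 0.5447.
Type II error: β = 1 − power = 1 − 0.5447 = 0.4553.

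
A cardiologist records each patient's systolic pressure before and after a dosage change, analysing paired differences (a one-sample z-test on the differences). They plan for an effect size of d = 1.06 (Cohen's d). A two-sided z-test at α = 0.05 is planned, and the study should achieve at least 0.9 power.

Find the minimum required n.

n = 10

Set Φ(δ − 1.960) = 0.9; then δ − 1.960 = Φ⁻¹(0.9) = 1.282, giving δ = 3.242.
(Ignoring the negligible lower-tail rejection probability gives the usual closed-form inversion.)
δ = d·√n ⇒ n = (δ/d)² = (3.242 / 1.06)² = 9.35.
Round up to the next whole unit.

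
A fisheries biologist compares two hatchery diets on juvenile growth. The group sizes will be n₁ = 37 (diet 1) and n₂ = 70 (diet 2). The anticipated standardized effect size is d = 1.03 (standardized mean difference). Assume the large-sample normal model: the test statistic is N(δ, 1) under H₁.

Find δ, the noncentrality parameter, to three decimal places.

δ = d / √(1/n₁ + 1/n₂) = 1.03 / √(1/37 + 1/70) = 5.0675

δ ≈ 5.068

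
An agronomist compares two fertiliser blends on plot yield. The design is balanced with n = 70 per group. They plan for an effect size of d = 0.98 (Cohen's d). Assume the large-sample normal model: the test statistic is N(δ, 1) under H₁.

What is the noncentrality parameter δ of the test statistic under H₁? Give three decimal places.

δ ≈ 5.798

The noncentrality parameter scales effect size by the design's sample-size factor: δ = d·√(n/2) = 0.98 × √(70/2) = 5.7978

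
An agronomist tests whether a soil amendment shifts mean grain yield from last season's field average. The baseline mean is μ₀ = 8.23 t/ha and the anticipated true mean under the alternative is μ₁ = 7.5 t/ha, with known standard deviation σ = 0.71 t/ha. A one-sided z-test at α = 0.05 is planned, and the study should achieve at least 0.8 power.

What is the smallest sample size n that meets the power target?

n = 6

Standardized effect: d = |μ₁ − μ₀| / σ = |7.5 − 8.23| / 0.71 = 1.0282
For power 0.8 need Φ(δ − z_{0.05}) = 0.8, so δ = z_{0.05} + z_{0.20} = 1.645 + 0.842 = 2.486.
δ = d·√n ⇒ n = (δ/d)² = (2.486 / 1.0282)² = 5.85.
Rounding up, n = 6.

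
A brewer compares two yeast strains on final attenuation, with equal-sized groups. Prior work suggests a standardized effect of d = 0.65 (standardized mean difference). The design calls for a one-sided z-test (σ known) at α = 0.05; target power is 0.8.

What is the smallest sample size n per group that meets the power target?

n = 30 per group

For power 0.8 need Φ(δ − z_{0.05}) = 0.8, so δ = z_{0.05} + z_{0.20} = 1.645 + 0.842 = 2.486.
δ = d·√(n/2) ⇒ n = 2(δ/d)² = 2 × (2.486 / 0.65)² = 29.27.
Rounding up, n = 30 per group.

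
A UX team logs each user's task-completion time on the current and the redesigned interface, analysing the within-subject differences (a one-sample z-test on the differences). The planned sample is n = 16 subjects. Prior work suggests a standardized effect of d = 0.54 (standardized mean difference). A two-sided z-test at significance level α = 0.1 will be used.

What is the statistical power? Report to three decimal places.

Noncentrality parameter: δ = d·√n = 0.54 × √16 = 2.1600
Critical value for a two-sided test at α = 0.1: z_{α/2} = 1.645.
Power = Φ(δ − 1.645) + Φ(−δ − 1.645) = Φ(0.515) + Φ(-3.805) = 0.6968 + 0.0001 = 0.6968.

Power ≈ 0.697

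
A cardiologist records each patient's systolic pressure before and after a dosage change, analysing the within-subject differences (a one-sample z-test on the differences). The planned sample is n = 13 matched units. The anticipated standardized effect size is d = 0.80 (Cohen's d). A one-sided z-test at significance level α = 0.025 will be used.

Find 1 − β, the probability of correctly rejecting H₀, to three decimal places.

Power ≈ 0.822

Noncentrality parameter: δ = d·√n = 0.80 × √13 = 2.8844
Critical value for a one-sided test at α = 0.025: z_α = 1.960.
Power = Φ(δ − 1.960) = Φ(0.924) = 0.8224.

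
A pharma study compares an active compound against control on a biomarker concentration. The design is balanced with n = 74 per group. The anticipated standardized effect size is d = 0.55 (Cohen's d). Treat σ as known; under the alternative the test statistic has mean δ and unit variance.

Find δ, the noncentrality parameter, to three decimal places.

δ = d·√(n/2) = 0.55 × √(74/2) = 3.3455

δ ≈ 3.346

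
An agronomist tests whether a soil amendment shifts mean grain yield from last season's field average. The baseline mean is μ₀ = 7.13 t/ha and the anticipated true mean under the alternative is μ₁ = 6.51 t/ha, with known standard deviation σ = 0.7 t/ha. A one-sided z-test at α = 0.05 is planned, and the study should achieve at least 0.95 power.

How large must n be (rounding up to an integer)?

Standardized effect: d = |μ₁ − μ₀| / σ = |6.51 − 7.13| / 0.7 = 0.8857
Set Φ(δ − 1.645) = 0.95; then δ − 1.645 = Φ⁻¹(0.95) = 1.645, giving δ = 3.290.
δ = d·√n ⇒ n = (δ/d)² = (3.290 / 0.8857)² = 13.80.
Round up to the next whole unit.

n = 14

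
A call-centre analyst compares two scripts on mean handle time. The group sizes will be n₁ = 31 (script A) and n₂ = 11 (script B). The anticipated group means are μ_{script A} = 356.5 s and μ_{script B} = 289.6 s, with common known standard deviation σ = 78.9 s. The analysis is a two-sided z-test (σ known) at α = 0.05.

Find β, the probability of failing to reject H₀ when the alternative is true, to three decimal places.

β ≈ 0.324

Standardized effect: d = |μ_{script A} − μ_{script B}| / σ = |356.5 − 289.6| / 78.9 = 0.8479
Noncentrality parameter: δ = d / √(1/n₁ + 1/n₂) = 0.8479 / √(1/31 + 1/11) = 2.4160
Two-sided α = 0.05 → critical value z_{0.025} = 1.960.
Power = Φ(δ − 1.960) + Φ(−δ − 1.960) = Φ(0.456) + Φ(-4.376) = 0.6758 + 0.0000 = 0.6758.
Type II error: β = 1 − power = 1 − 0.6758 = 0.3242.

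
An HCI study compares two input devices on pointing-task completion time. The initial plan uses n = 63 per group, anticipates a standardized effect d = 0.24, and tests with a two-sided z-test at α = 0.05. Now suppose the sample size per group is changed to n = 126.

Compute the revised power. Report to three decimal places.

With n = 126 per group: δ = d·√(n/2) = 0.24 × √(126/2) = 1.9049. Critical value z_{0.025} = 1.960.
Revised power = Φ(δ − 1.960) + Φ(−δ − 1.960) = Φ(-0.055) + Φ(-3.865) = 0.4781 + 0.0001 = 0.4781.

Power ≈ 0.478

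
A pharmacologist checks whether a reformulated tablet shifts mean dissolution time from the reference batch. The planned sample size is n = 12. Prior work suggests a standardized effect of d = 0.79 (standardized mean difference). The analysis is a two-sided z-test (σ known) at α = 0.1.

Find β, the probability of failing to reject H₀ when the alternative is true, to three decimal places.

β ≈ 0.137

Noncentrality parameter: δ = d·√n = 0.79 × √12 = 2.7366
Two-sided α = 0.1 → critical value z_{0.05} = 1.645.
Power = Φ(δ − 1.645) + Φ(−δ − 1.645) = Φ(1.092) + Φ(-4.381) = 0.8625 + 0.0000 = 0.8625.
Type II error: β = 1 − power = 1 − 0.8625 = 0.1375.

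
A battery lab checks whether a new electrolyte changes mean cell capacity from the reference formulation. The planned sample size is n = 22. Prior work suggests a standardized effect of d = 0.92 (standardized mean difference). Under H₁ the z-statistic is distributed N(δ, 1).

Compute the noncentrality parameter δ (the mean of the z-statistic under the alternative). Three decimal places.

δ ≈ 4.315

δ = d·√n = 0.92 × √22 = 4.3152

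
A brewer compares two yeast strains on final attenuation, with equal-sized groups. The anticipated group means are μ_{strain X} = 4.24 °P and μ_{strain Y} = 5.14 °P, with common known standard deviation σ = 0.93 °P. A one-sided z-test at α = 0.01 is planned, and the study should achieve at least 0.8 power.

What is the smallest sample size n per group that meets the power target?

Standardized effect: d = |μ_{strain X} − μ_{strain Y}| / σ = |4.24 − 5.14| / 0.93 = 0.9677
Set Φ(δ − 2.326) = 0.8; then δ − 2.326 = Φ⁻¹(0.8) = 0.842, giving δ = 3.168.
δ = d·√(n/2) ⇒ n = 2(δ/d)² = 2 × (3.168 / 0.9677)² = 21.43.
Round up to the next whole unit.

n = 22 per group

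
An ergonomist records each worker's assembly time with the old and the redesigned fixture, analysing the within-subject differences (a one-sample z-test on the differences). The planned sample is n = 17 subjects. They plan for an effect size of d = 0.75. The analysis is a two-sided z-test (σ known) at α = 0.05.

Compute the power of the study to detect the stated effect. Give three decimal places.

Power ≈ 0.871

Noncentrality parameter: δ = d·√n = 0.75 × √17 = 3.0923
Two-sided α = 0.05 → critical value z_{0.025} = 1.960.
Power = Φ(δ − 1.960) + Φ(−δ − 1.960) = Φ(1.132) + Φ(-5.052) = 0.8713 + 0.0000 = 0.8713.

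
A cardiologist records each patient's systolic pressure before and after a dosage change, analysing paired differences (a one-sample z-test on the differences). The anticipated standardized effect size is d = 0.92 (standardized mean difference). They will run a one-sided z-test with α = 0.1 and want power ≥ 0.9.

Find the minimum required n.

For power 0.9 need Φ(δ − z_{0.1}) = 0.9, so δ = z_{0.1} + z_{0.10} = 1.282 + 1.282 = 2.563.
δ = d·√n ⇒ n = (δ/d)² = (2.563 / 0.92)² = 7.76.
Rounding up, n = 8.

n = 8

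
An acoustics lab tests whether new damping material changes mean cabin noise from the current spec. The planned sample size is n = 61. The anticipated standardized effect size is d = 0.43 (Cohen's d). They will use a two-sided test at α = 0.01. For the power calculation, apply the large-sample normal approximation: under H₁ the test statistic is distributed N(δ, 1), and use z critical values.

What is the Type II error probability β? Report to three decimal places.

Noncentrality parameter: δ = d·√n = 0.43 × √61 = 3.3584
Critical value for a two-sided test at α = 0.01: z_{α/2} = 2.576.
Power = Φ(δ − 2.576) + Φ(−δ − 2.576) = Φ(0.783) + Φ(-5.934) = 0.7831 + 0.0000 = 0.7831.
Type II error: β = 1 − power = 1 − 0.7831 = 0.2169.

β ≈ 0.217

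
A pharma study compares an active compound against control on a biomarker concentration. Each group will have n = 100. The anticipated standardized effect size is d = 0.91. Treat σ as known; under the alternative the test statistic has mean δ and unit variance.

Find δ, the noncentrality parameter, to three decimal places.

δ = d·√(n/2) = 0.91 × √(100/2) = 6.4347

δ ≈ 6.435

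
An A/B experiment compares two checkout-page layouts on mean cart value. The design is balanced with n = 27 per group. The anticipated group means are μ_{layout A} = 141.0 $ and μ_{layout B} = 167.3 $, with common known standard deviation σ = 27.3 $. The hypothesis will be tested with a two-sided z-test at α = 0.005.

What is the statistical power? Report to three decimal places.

Power ≈ 0.768

Standardized effect: d = |μ_{layout A} − μ_{layout B}| / σ = |141.0 − 167.3| / 27.3 = 0.9634
Noncentrality parameter: δ = d·√(n/2) = 0.9634 × √(27/2) = 3.5396
Two-sided α = 0.005 → critical value z_{0.0025} = 2.807.
Power = Φ(δ − 2.807) + Φ(−δ − 2.807) = Φ(0.733) + Φ(-6.347) = 0.7681 + 0.0000 = 0.7681.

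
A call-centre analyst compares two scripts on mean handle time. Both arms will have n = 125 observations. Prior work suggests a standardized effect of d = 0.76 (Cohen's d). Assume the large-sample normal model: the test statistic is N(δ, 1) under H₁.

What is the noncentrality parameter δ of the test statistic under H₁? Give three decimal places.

δ = d·√(n/2) = 0.76 × √(125/2) = 6.0083

δ ≈ 6.008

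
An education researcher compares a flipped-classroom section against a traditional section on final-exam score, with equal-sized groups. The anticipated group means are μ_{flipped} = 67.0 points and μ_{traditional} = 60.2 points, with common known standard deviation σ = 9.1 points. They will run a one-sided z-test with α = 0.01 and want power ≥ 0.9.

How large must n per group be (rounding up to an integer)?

n = 47 per group

Standardized effect: d = |μ_{flipped} − μ_{traditional}| / σ = |67.0 − 60.2| / 9.1 = 0.7473
Set Φ(δ − 2.326) = 0.9; then δ − 2.326 = Φ⁻¹(0.9) = 1.282, giving δ = 3.608.
δ = d·√(n/2) ⇒ n = 2(δ/d)² = 2 × (3.608 / 0.7473)² = 46.62.
Round up to the next whole unit.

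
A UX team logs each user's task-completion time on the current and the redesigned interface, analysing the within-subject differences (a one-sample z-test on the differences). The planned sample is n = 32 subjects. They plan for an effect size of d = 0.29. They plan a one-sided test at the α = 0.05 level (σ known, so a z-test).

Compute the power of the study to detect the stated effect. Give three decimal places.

Noncentrality parameter: λ = d·√n = 0.29 × √32 = 1.6405
Critical value for a one-sided test at α = 0.05: z_α = 1.645.
Power = Φ(λ − 1.645) = Φ(-0.004) = 0.4983.

Power ≈ 0.498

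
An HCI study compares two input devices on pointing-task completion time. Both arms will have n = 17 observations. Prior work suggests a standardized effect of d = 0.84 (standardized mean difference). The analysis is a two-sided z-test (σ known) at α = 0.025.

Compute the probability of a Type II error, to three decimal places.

β ≈ 0.418

Noncentrality parameter: δ = d·√(n/2) = 0.84 × √(17/2) = 2.4490
Two-sided α = 0.025 → critical value z_{0.0125} = 2.241.
Power = Φ(δ − 2.241) + Φ(−δ − 2.241) = Φ(0.208) + Φ(-4.690) = 0.5822 + 0.0000 = 0.5822.
Type II error: β = 1 − power = 1 − 0.5822 = 0.4178.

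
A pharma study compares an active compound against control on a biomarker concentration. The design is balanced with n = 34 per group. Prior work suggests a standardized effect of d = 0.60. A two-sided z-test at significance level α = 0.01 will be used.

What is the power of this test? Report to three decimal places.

Power ≈ 0.459

Noncentrality parameter: δ = d·√(n/2) = 0.60 × √(34/2) = 2.4739
Two-sided α = 0.01 → critical value z_{0.005} = 2.576.
Power = Φ(δ − 2.576) + Φ(−δ − 2.576) = Φ(-0.102) + Φ(-5.050) = 0.4594 + 0.0000 = 0.4594.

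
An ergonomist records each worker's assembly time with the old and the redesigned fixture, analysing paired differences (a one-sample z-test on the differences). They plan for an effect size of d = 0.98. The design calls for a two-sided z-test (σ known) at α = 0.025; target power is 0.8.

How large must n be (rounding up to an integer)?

For power 0.8 need Φ(δ − z_{0.0125}) = 0.8, so δ = z_{0.0125} + z_{0.20} = 2.241 + 0.842 = 3.083.
(For δ > 0 the lower-tail rejection region contributes negligibly to power, so the one-term inversion is standard.)
δ = d·√n ⇒ n = (δ/d)² = (3.083 / 0.98)² = 9.90.
Round up to the next whole unit.

n = 10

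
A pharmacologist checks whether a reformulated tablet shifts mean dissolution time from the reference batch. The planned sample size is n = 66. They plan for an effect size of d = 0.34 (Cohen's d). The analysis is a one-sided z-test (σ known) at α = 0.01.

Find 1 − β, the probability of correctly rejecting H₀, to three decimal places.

Noncentrality parameter: λ = d·√n = 0.34 × √66 = 2.7622
Critical value for a one-sided test at α = 0.01: z_α = 2.326.
Power = Φ(λ − 2.326) = Φ(0.436) = 0.6685.

Power ≈ 0.669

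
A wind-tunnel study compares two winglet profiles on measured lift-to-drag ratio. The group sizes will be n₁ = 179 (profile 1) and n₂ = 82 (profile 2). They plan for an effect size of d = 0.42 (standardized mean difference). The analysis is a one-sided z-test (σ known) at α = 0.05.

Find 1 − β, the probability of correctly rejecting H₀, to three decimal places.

Power ≈ 0.934

Noncentrality parameter: δ = d / √(1/n₁ + 1/n₂) = 0.42 / √(1/179 + 1/82) = 3.1497
One-sided α = 0.05 → critical value z_{0.05} = 1.645.
Power = Φ(δ − 1.645) = Φ(1.505) = 0.9338.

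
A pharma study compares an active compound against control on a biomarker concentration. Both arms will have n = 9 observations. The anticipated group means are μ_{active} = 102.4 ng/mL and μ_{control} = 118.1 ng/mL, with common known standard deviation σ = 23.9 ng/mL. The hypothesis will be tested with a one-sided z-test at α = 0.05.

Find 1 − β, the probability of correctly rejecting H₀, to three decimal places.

Standardized effect: d = |μ_{active} − μ_{control}| / σ = |102.4 − 118.1| / 23.9 = 0.6569
Noncentrality parameter: δ = d·√(n/2) = 0.6569 × √(9/2) = 1.3935
Critical value for a one-sided test at α = 0.05: z_α = 1.645.
Power = P(Z > 1.645 − δ) = Φ(-0.251) = 0.4008.

Power ≈ 0.401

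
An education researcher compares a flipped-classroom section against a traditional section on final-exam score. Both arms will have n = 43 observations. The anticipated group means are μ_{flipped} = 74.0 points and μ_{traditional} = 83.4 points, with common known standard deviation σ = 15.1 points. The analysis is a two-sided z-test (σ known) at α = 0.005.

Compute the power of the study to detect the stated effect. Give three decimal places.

Standardized effect: d = |μ_{flipped} − μ_{traditional}| / σ = |74.0 − 83.4| / 15.1 = 0.6225
Noncentrality parameter: δ = d·√(n/2) = 0.6225 × √(43/2) = 2.8865
Critical value for a two-sided test at α = 0.005: z_{α/2} = 2.807.
Power = Φ(δ − 2.807) + Φ(−δ − 2.807) = Φ(0.079) + Φ(-5.694) = 0.5317 + 0.0000 = 0.5317.

Power ≈ 0.532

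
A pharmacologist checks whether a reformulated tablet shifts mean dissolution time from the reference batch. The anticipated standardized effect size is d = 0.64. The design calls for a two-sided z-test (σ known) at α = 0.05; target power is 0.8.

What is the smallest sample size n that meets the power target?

n = 20

Set Φ(δ − 1.960) = 0.8; then δ − 1.960 = Φ⁻¹(0.8) = 0.842, giving δ = 2.802.
(The Φ(−δ − z_{α/2}) term is vanishingly small for δ > 0 and is dropped in the standard sample-size formula.)
δ = d·√n ⇒ n = (δ/d)² = (2.802 / 0.64)² = 19.16.
Rounding up, n = 20.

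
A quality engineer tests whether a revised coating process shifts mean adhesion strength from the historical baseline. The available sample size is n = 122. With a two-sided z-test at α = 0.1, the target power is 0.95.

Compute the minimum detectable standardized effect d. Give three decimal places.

Need Φ(δ − 1.645) = 0.95, so δ = 1.645 + 1.645 = 3.290.
(The second rejection-region term Φ(−δ − z_{α/2}) is negligible and dropped.)
δ = d·√n ⇒ d = δ/√n = 3.290/√122 = 0.2978.

d ≈ 0.298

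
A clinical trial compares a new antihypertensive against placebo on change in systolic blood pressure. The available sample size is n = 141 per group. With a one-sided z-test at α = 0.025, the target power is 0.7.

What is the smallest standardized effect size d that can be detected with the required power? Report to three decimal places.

Need Φ(δ − 1.960) = 0.7, so δ = 1.960 + 0.524 = 2.484.
δ = d·√(n/2) ⇒ d = δ/√(n/2) = 2.484/√(141/2) = 0.2959.

d ≈ 0.296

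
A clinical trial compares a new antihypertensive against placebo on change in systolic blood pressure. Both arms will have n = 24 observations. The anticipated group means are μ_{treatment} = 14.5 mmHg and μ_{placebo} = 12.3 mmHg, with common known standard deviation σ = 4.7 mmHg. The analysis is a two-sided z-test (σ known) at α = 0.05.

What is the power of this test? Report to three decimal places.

Standardized effect: d = |μ_{treatment} − μ_{placebo}| / σ = |14.5 − 12.3| / 4.7 = 0.4681
Noncentrality parameter: δ = d·√(n/2) = 0.4681 × √(24/2) = 1.6215
Two-sided α = 0.05 → critical value z_{0.025} = 1.960.
Power = Φ(δ − 1.960) + Φ(−δ − 1.960) = Φ(-0.338) + Φ(-3.581) = 0.3675 + 0.0002 = 0.3677.

Power ≈ 0.368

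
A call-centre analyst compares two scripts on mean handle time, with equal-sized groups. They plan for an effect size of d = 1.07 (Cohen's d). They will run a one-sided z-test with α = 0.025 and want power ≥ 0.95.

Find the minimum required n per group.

Set Φ(δ − 1.960) = 0.95; then δ − 1.960 = Φ⁻¹(0.95) = 1.645, giving δ = 3.605.
δ = d·√(n/2) ⇒ n = 2(δ/d)² = 2 × (3.605 / 1.07)² = 22.70.
Rounding up, n = 23 per group.

n = 23 per group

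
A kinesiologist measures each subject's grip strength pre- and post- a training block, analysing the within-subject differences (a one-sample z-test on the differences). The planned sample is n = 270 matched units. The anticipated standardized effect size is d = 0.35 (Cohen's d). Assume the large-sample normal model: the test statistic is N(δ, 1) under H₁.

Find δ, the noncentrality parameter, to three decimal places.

δ ≈ 5.751

δ = d·√n = 0.35 × √270 = 5.7511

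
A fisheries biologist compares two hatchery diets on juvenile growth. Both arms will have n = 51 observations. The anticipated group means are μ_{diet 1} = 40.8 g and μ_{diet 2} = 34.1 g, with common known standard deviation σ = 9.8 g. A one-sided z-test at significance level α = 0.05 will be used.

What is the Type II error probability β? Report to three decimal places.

Standardized effect: d = |μ_{diet 1} − μ_{diet 2}| / σ = |40.8 − 34.1| / 9.8 = 0.6837
Noncentrality parameter: δ = d·√(n/2) = 0.6837 × √(51/2) = 3.4524
Critical value for a one-sided test at α = 0.05: z_α = 1.645.
Power = Φ(δ − 1.645) = Φ(1.808) = 0.9647.
Type II error: β = 1 − power = 1 − 0.9647 = 0.0353.

β ≈ 0.035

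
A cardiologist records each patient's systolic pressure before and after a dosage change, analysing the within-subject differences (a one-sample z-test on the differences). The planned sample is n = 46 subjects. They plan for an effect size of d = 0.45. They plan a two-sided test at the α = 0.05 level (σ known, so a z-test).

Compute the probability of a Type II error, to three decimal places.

β ≈ 0.137

Noncentrality parameter: λ = d·√n = 0.45 × √46 = 3.0520
Two-sided α = 0.05 → critical value z_{0.025} = 1.960.
Power = Φ(λ − 1.960) + Φ(−λ − 1.960) = Φ(1.092) + Φ(-5.012) = 0.8626 + 0.0000 = 0.8626.
Type II error: β = 1 − power = 1 − 0.8626 = 0.1374.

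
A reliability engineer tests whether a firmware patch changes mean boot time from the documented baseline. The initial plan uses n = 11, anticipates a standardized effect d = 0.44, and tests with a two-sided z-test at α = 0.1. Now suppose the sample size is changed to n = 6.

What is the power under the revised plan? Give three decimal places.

With n = 6: δ = d·√n = 0.44 × √6 = 1.0778. Critical value z_{0.05} = 1.645.
Revised power = Φ(δ − 1.645) + Φ(−δ − 1.645) = Φ(-0.567) + Φ(-2.723) = 0.2853 + 0.0032 = 0.2886.

Power ≈ 0.289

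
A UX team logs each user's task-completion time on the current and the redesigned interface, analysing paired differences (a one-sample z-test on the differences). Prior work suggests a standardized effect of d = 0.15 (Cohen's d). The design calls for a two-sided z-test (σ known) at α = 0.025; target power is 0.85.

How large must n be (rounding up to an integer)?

For power 0.85 need Φ(δ − z_{0.0125}) = 0.85, so δ = z_{0.0125} + z_{0.15} = 2.241 + 1.036 = 3.278.
(Ignoring the negligible lower-tail rejection probability gives the usual closed-form inversion.)
δ = d·√n ⇒ n = (δ/d)² = (3.278 / 0.15)² = 477.52.
Round up to the next whole unit.

n = 478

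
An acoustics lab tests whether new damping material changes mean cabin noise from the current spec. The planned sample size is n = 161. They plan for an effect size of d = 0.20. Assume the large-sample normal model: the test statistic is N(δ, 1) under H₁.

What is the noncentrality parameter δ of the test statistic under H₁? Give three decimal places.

The noncentrality parameter scales effect size by the design's sample-size factor: δ = d·√n = 0.20 × √161 = 2.5377

δ ≈ 2.538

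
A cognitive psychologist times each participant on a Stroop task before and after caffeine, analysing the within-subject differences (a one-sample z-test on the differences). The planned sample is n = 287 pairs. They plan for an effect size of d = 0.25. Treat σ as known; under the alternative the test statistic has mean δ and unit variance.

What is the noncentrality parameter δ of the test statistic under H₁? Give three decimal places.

The noncentrality parameter scales effect size by the design's sample-size factor: δ = d·√n = 0.25 × √287 = 4.2353

δ ≈ 4.235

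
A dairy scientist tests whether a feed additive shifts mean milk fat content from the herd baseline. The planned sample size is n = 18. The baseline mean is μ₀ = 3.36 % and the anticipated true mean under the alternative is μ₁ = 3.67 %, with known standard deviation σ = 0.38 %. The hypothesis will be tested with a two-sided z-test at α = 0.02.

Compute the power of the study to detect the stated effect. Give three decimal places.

Power ≈ 0.872

Standardized effect: d = |μ₁ − μ₀| / σ = |3.67 − 3.36| / 0.38 = 0.8158
Noncentrality parameter: δ = d·√n = 0.8158 × √18 = 3.4611
Two-sided α = 0.02 → critical value z_{0.01} = 2.326.
Power = Φ(δ − 2.326) + Φ(−δ − 2.326) = Φ(1.135) + Φ(-5.787) = 0.8718 + 0.0000 = 0.8718.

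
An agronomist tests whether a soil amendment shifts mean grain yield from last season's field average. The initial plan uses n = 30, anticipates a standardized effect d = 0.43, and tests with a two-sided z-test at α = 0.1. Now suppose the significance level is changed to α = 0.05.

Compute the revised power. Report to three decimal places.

Power ≈ 0.654

δ = d·√n = 0.43 × √30 = 2.3552 (unchanged). New critical value: z_{0.025} = 1.960.
Revised power = Φ(δ − 1.960) + Φ(−δ − 1.960) = Φ(0.395) + Φ(-4.315) = 0.6537 + 0.0000 = 0.6537.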